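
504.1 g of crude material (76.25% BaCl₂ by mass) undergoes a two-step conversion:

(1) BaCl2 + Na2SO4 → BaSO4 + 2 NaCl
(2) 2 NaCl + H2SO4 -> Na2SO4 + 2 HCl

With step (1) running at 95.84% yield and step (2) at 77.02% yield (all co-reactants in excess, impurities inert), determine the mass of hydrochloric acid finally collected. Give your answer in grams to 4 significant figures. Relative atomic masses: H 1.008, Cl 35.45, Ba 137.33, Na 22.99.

99.35 g

Pure BaCl2 = 504.1 × 0.7625 = 384.38 g.
M(BaCl2) = 137.33 + 2(35.45) = 208.23 g/mol.
M(HCl) = 1.008 + 35.45 = 36.458 g/mol.
n(BaCl2) = 384.38 / 208.23 = 1.8459 mol.
Step 1 (BaCl2:NaCl = 1:2): theoretical n(NaCl) = 3.6918 mol; at 95.84% yield, n(NaCl) = 3.5383 mol.
Step 2 (NaCl:HCl = 2:2): theoretical n(HCl) = 3.5383 mol, so theoretical mass = 3.5383 × 36.458 = 129.00 g.
At 77.02% yield, actual mass of HCl = 129.00 × 0.7702 = 99.354 g.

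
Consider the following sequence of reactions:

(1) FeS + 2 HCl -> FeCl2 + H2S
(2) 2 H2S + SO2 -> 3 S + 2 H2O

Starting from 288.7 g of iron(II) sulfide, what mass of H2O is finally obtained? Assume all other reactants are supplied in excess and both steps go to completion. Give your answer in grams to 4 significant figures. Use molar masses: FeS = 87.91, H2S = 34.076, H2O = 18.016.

59.17 g

n(FeS) = 288.70 / 87.91 = 3.2840 mol.
Step 1 gives a 1:1 ratio of FeS to H2S, so n(H2S) = 3.2840 mol.
In step 2 the H2S:H2O ratio is 2:2, so n(H2O) = 3.2840 mol.
Mass of H2O = 3.2840 × 18.016 = 59.165 g.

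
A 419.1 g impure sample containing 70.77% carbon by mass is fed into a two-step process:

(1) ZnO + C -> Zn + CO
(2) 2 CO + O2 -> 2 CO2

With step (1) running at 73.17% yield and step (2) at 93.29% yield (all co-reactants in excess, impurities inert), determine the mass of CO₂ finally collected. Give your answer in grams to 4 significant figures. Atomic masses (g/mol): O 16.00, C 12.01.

741.9 g

Pure C = 419.1 × 0.7077 = 296.60 g.
M(C) = 12.01 g/mol.
M(CO2) = 12.01 + 2(16.00) = 44.01 g/mol.
n(C) = 296.60 / 12.01 = 24.696 mol.
Step 1 (C:CO = 1:1): theoretical n(CO) = 24.696 mol; at 73.17% yield, n(CO) = 18.070 mol.
Step 2 (CO:CO2 = 2:2): theoretical n(CO2) = 18.070 mol, so theoretical mass = 18.070 × 44.01 = 795.26 g.
At 93.29% yield, actual mass of CO2 = 795.26 × 0.9329 = 741.90 g.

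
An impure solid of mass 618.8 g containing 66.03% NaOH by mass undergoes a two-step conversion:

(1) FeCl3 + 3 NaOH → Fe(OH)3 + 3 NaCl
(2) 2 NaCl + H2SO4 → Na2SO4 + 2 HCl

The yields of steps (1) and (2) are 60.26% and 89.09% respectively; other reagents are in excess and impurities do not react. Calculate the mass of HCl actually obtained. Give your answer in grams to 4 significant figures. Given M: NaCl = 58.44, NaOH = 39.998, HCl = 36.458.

Pure NaOH = 618.8 × 0.6603 = 408.59 g.
n(NaOH) = 408.59 / 39.998 = 10.215 mol.
Step 1 (NaOH:NaCl = 3:3): theoretical n(NaCl) = 10.215 mol; at 60.26% yield, n(NaCl) = 6.1558 mol.
Step 2 (NaCl:HCl = 2:2): theoretical n(HCl) = 6.1558 mol, so theoretical mass = 6.1558 × 36.458 = 224.43 g.
At 89.09% yield, actual mass of HCl = 224.43 × 0.8909 = 199.94 g.

199.9 g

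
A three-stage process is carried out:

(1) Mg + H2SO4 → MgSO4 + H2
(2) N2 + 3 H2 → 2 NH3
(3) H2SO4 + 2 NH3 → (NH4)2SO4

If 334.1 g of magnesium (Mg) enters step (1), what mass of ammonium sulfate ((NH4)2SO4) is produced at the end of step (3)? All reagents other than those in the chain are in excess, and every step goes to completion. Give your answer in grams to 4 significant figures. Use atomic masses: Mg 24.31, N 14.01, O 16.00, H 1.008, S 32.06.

M(Mg) = 24.31 g/mol.
M((NH4)2SO4) = 2(14.01) + 8(1.008) + 32.06 + 4(16.00) = 132.144 g/mol.
n(Mg) = 334.1 / 24.31 = 13.743 mol.
Reaction (1): Mg→H2 ratio 1:1 ⇒ n(H2) = 13.743 mol.
Reaction (2): H2→NH3 ratio 3:2 ⇒ n(NH3) = 9.1622 mol.
Reaction (3): NH3→(NH4)2SO4 ratio 2:1 ⇒ n((NH4)2SO4) = 4.5811 mol.
Mass of (NH4)2SO4 = 4.5811 × 132.144 = 605.37 g.

605.4 g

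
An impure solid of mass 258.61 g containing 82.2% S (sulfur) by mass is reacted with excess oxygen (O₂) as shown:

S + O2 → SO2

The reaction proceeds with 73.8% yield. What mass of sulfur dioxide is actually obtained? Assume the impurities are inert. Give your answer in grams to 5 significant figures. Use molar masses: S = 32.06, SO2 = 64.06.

Pure S available = 258.61 g × 0.822 = 212.577 g.
n(S) = 212.577 g / 32.06 g/mol = 6.63061 mol.
From the equation the S:SO2 mole ratio is 1:1, so n(SO2) = 6.63061 × 1/1 = 6.63061 mol.
Mass of SO2 = 6.63061 mol × 64.06 g/mol = 424.757 g.
Actual mass collected = 424.757 g × 0.738 = 313.471 g.

313.47 g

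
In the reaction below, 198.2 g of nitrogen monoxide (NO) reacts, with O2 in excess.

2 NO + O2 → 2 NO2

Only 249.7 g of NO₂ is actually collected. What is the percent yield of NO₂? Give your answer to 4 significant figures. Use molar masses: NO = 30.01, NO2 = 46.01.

n(NO) = 198.20 g / 30.01 g/mol = 6.6045 mol.
From the equation the NO:NO2 mole ratio is 2:2, so n(NO2) = 6.6045 × 2/2 = 6.6045 mol.
Mass of NO2 = 6.6045 mol × 46.01 g/mol = 303.87 g.
This is the theoretical yield. Percent yield = 249.7 g / 303.87 g × 100% = 82.173%.

82.17 %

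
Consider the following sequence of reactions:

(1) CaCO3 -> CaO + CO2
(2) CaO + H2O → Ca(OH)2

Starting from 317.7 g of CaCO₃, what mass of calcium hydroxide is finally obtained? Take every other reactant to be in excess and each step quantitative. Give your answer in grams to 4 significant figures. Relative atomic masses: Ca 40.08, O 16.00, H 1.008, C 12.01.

M(CaCO3) = 40.08 + 12.01 + 3(16.00) = 100.09 g/mol.
M(Ca(OH)2) = 40.08 + 2(16.00) + 2(1.008) = 74.096 g/mol.
n(CaCO3) = 317.70 / 100.09 = 3.1741 mol.
Step 1 gives a 1:1 ratio of CaCO3 to CaO, so n(CaO) = 3.1741 mol.
In step 2 the CaO:Ca(OH)2 ratio is 1:1, so n(Ca(OH)2) = 3.1741 mol.
Mass of Ca(OH)2 = 3.1741 × 74.096 = 235.19 g.

235.2 g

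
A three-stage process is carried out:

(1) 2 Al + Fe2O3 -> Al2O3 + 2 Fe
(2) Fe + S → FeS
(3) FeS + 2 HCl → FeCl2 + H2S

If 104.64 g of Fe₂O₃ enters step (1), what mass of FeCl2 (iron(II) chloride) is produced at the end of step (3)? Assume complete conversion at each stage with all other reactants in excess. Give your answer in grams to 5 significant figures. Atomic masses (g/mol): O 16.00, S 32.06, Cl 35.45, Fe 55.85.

M(Fe2O3) = 2(55.85) + 3(16.00) = 159.70 g/mol.
M(FeCl2) = 55.85 + 2(35.45) = 126.75 g/mol.
n(Fe2O3) = 104.64 / 159.70 = 0.655229 mol.
Reaction (1): Fe2O3→Fe ratio 1:2 ⇒ n(Fe) = 1.31046 mol.
Reaction (2): Fe→FeS ratio 1:1 ⇒ n(FeS) = 1.31046 mol.
Reaction (3): FeS→FeCl2 ratio 1:1 ⇒ n(FeCl2) = 1.31046 mol.
Mass of FeCl2 = 1.31046 × 126.75 = 166.100 g.

166.10 g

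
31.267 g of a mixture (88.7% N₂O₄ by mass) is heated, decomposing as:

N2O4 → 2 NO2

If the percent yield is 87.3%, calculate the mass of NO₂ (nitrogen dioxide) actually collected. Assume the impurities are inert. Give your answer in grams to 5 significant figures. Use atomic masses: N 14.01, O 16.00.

24.212 g

Pure N2O4 available = 31.267 g × 0.887 = 27.7338 g.
M(N2O4) = 2(14.01) + 4(16.00) = 92.02 g/mol.
M(NO2) = 14.01 + 2(16.00) = 46.01 g/mol.
n(N2O4) = 27.7338 g / 92.02 g/mol = 0.301389 mol.
From the equation the N2O4:NO2 mole ratio is 1:2, so n(NO2) = 0.301389 × 2/1 = 0.602778 mol.
Mass of NO2 = 0.602778 mol × 46.01 g/mol = 27.7338 g.
Actual mass collected = 27.7338 g × 0.873 = 24.2116 g.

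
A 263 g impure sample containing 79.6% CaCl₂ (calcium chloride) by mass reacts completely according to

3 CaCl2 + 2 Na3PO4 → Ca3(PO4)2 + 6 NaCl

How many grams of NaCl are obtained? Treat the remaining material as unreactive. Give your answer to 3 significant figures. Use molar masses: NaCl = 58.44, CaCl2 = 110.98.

Mass of pure CaCl2 = 263 g × 0.796 = 209.3 g.
n(CaCl2) = 209.3 g / 110.98 g/mol = 1.886 mol.
From the equation the CaCl2:NaCl mole ratio is 3:6, so n(NaCl) = 1.886 × 6/3 = 3.773 mol.
Mass of NaCl = 3.773 mol × 58.44 g/mol = 220.5 g.

220 g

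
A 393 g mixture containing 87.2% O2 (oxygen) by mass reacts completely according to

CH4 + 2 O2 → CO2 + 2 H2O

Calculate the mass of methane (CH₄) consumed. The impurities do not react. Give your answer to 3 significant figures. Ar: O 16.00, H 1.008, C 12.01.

Mass of pure O2 = 393 g × 0.872 = 342.7 g.
M(O2) = 2(16.00) = 32.00 g/mol.
M(CH4) = 12.01 + 4(1.008) = 16.042 g/mol.
n(O2) = 342.7 g / 32.00 g/mol = 10.71 mol.
From the equation the O2:CH4 mole ratio is 2:1, so n(CH4) = 10.71 × 1/2 = 5.355 mol.
Mass of CH4 = 5.355 mol × 16.042 g/mol = 85.90 g.

85.9 g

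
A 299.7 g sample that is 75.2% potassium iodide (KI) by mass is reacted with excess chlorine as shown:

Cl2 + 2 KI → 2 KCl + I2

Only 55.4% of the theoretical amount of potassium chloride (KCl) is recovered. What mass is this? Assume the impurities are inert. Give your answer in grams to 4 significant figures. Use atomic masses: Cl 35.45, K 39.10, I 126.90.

56.07 g

Pure KI available = 299.7 g × 0.752 = 225.37 g.
M(KI) = 39.10 + 126.90 = 166.00 g/mol.
M(KCl) = 39.10 + 35.45 = 74.55 g/mol.
n(KI) = 225.37 g / 166.00 g/mol = 1.3577 mol.
From the equation the KI:KCl mole ratio is 2:2, so n(KCl) = 1.3577 × 2/2 = 1.3577 mol.
Mass of KCl = 1.3577 mol × 74.55 g/mol = 101.21 g.
Actual mass collected = 101.21 g × 0.554 = 56.073 g.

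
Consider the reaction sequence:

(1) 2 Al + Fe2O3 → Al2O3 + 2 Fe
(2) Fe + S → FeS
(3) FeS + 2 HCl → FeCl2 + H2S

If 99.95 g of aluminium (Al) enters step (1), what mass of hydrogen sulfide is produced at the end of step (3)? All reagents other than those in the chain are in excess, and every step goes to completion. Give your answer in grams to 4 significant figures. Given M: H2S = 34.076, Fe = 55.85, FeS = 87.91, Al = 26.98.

126.2 g

n(Al) = 99.95 / 26.98 = 3.7046 mol.
Reaction (1): Al→Fe ratio 2:2 ⇒ n(Fe) = 3.7046 mol.
Reaction (2): Fe→FeS ratio 1:1 ⇒ n(FeS) = 3.7046 mol.
Reaction (3): FeS→H2S ratio 1:1 ⇒ n(H2S) = 3.7046 mol.
Mass of H2S = 3.7046 × 34.076 = 126.24 g.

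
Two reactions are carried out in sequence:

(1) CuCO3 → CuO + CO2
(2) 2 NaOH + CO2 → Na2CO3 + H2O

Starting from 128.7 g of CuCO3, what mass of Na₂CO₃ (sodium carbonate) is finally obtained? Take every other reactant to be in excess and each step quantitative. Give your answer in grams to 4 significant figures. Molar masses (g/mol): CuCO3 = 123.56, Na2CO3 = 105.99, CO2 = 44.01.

110.4 g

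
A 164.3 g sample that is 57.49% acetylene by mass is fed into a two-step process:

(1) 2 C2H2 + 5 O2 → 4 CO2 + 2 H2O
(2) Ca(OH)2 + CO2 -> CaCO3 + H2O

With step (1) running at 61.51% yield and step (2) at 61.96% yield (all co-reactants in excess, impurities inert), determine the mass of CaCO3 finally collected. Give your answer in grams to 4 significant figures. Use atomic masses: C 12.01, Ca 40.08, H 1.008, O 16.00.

276.8 g

Pure C2H2 = 164.3 × 0.5749 = 94.456 g.
M(C2H2) = 2(12.01) + 2(1.008) = 26.036 g/mol.
M(CaCO3) = 40.08 + 12.01 + 3(16.00) = 100.09 g/mol.
n(C2H2) = 94.456 / 26.036 = 3.6279 mol.
Step 1 (C2H2:CO2 = 2:4): theoretical n(CO2) = 7.2558 mol; at 61.51% yield, n(CO2) = 4.4630 mol.
Step 2 (CO2:CaCO3 = 1:1): theoretical n(CaCO3) = 4.4630 mol, so theoretical mass = 4.4630 × 100.09 = 446.71 g.
At 61.96% yield, actual mass of CaCO3 = 446.71 × 0.6196 = 276.78 g.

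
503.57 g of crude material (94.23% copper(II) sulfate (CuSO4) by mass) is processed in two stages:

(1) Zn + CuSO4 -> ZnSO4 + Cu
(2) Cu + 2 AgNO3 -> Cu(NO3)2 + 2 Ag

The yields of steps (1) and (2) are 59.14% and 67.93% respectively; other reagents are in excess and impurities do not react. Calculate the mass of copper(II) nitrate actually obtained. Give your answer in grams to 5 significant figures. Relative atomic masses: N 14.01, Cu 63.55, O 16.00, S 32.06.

Pure CuSO4 = 503.57 × 0.9423 = 474.514 g.
M(CuSO4) = 63.55 + 32.06 + 4(16.00) = 159.61 g/mol.
M(Cu(NO3)2) = 63.55 + 2(14.01) + 6(16.00) = 187.57 g/mol.
n(CuSO4) = 474.514 / 159.61 = 2.97296 mol.
Step 1 (CuSO4:Cu = 1:1): theoretical n(Cu) = 2.97296 mol; at 59.14% yield, n(Cu) = 1.75821 mol.
Step 2 (Cu:Cu(NO3)2 = 1:1): theoretical n(Cu(NO3)2) = 1.75821 mol, so theoretical mass = 1.75821 × 187.57 = 329.787 g.
At 67.93% yield, actual mass of Cu(NO3)2 = 329.787 × 0.6793 = 224.024 g.

224.02 g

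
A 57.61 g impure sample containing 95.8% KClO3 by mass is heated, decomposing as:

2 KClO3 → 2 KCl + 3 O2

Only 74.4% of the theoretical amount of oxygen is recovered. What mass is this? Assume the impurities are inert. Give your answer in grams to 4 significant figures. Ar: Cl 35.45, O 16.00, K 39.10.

Pure KClO3 available = 57.61 g × 0.958 = 55.190 g.
M(KClO3) = 39.10 + 35.45 + 3(16.00) = 122.55 g/mol.
M(O2) = 2(16.00) = 32.00 g/mol.
n(KClO3) = 55.190 g / 122.55 g/mol = 0.45035 mol.
From the equation the KClO3:O2 mole ratio is 2:3, so n(O2) = 0.45035 × 3/2 = 0.67552 mol.
Mass of O2 = 0.67552 mol × 32.00 g/mol = 21.617 g.
Actual mass collected = 21.617 g × 0.744 = 16.083 g.

16.08 g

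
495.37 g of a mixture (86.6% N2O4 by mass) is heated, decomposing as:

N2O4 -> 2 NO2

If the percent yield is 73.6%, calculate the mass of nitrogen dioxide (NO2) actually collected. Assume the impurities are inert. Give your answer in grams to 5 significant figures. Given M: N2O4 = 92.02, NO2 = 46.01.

Pure N2O4 available = 495.37 g × 0.866 = 428.990 g.
n(N2O4) = 428.990 g / 92.02 g/mol = 4.66193 mol.
From the equation the N2O4:NO2 mole ratio is 1:2, so n(NO2) = 4.66193 × 2/1 = 9.32385 mol.
Mass of NO2 = 9.32385 mol × 46.01 g/mol = 428.990 g.
Actual mass collected = 428.990 g × 0.736 = 315.737 g.

315.74 g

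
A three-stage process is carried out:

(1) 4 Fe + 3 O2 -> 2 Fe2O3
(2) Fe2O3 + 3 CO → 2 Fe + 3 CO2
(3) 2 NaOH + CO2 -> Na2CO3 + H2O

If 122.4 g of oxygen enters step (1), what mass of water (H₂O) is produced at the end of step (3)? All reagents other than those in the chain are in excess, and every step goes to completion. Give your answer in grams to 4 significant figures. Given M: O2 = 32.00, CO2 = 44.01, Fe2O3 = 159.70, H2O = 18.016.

137.8 g

n(O2) = 122.4 / 32.00 = 3.8250 mol.
Reaction (1): O2→Fe2O3 ratio 3:2 ⇒ n(Fe2O3) = 2.5500 mol.
Reaction (2): Fe2O3→CO2 ratio 1:3 ⇒ n(CO2) = 7.6500 mol.
Reaction (3): CO2→H2O ratio 1:1 ⇒ n(H2O) = 7.6500 mol.
Mass of H2O = 7.6500 × 18.016 = 137.82 g.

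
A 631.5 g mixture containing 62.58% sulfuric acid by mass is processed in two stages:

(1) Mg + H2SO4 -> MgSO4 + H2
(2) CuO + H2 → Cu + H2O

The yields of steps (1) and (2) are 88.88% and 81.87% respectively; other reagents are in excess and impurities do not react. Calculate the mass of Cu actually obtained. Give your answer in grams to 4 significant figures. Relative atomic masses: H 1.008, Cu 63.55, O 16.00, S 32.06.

Pure H2SO4 = 631.5 × 0.6258 = 395.19 g.
M(H2SO4) = 2(1.008) + 32.06 + 4(16.00) = 98.076 g/mol.
M(Cu) = 63.55 g/mol.
n(H2SO4) = 395.19 / 98.076 = 4.0295 mol.
Step 1 (H2SO4:H2 = 1:1): theoretical n(H2) = 4.0295 mol; at 88.88% yield, n(H2) = 3.5814 mol.
Step 2 (H2:Cu = 1:1): theoretical n(Cu) = 3.5814 mol, so theoretical mass = 3.5814 × 63.55 = 227.60 g.
At 81.87% yield, actual mass of Cu = 227.60 × 0.8187 = 186.33 g.

186.3 g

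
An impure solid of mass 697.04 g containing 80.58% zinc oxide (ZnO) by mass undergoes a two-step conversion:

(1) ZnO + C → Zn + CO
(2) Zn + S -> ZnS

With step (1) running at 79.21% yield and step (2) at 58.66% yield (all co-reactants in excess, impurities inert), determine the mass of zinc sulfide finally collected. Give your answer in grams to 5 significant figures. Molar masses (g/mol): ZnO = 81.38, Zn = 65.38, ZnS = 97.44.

312.48 g

Pure ZnO = 697.04 × 0.8058 = 561.675 g.
n(ZnO) = 561.675 / 81.38 = 6.90188 mol.
Step 1 (ZnO:Zn = 1:1): theoretical n(Zn) = 6.90188 mol; at 79.21% yield, n(Zn) = 5.46698 mol.
Step 2 (Zn:ZnS = 1:1): theoretical n(ZnS) = 5.46698 mol, so theoretical mass = 5.46698 × 97.44 = 532.702 g.
At 58.66% yield, actual mass of ZnS = 532.702 × 0.5866 = 312.483 g.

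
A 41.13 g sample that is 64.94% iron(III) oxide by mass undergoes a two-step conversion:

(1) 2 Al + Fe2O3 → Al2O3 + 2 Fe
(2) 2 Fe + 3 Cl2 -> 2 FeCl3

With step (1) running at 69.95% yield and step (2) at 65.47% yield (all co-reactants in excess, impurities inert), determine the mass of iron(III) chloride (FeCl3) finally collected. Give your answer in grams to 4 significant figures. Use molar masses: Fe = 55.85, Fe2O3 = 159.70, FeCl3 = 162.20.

Pure Fe2O3 = 41.13 × 0.6494 = 26.710 g.
n(Fe2O3) = 26.710 / 159.70 = 0.16725 mol.
Step 1 (Fe2O3:Fe = 1:2): theoretical n(Fe) = 0.33450 mol; at 69.95% yield, n(Fe) = 0.23398 mol.
Step 2 (Fe:FeCl3 = 2:2): theoretical n(FeCl3) = 0.23398 mol, so theoretical mass = 0.23398 × 162.20 = 37.952 g.
At 65.47% yield, actual mass of FeCl3 = 37.952 × 0.6547 = 24.847 g.

24.85 g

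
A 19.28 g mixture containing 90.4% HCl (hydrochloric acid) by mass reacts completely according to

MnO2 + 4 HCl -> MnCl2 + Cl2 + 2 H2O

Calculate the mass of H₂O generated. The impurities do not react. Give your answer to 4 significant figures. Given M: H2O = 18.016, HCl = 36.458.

4.306 g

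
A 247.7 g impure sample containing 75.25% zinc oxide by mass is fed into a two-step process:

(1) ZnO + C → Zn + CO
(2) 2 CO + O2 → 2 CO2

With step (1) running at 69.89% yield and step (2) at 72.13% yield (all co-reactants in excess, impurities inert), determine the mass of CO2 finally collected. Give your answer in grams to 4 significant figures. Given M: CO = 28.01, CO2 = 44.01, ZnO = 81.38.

50.82 g

Pure ZnO = 247.7 × 0.7525 = 186.39 g.
n(ZnO) = 186.39 / 81.38 = 2.2904 mol.
Step 1 (ZnO:CO = 1:1): theoretical n(CO) = 2.2904 mol; at 69.89% yield, n(CO) = 1.6008 mol.
Step 2 (CO:CO2 = 2:2): theoretical n(CO2) = 1.6008 mol, so theoretical mass = 1.6008 × 44.01 = 70.450 g.
At 72.13% yield, actual mass of CO2 = 70.450 × 0.7213 = 50.816 g.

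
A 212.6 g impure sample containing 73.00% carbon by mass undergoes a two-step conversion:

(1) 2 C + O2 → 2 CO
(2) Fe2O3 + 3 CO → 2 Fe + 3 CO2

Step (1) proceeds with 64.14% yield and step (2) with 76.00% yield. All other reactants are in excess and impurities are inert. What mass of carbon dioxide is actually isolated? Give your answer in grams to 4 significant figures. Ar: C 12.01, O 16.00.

Pure C = 212.6 × 0.7300 = 155.20 g.
M(C) = 12.01 g/mol.
M(CO2) = 12.01 + 2(16.00) = 44.01 g/mol.
n(C) = 155.20 / 12.01 = 12.922 mol.
Step 1 (C:CO = 2:2): theoretical n(CO) = 12.922 mol; at 64.14% yield, n(CO) = 8.2884 mol.
Step 2 (CO:CO2 = 3:3): theoretical n(CO2) = 8.2884 mol, so theoretical mass = 8.2884 × 44.01 = 364.77 g.
At 76.00% yield, actual mass of CO2 = 364.77 × 0.7600 = 277.23 g.

277.2 g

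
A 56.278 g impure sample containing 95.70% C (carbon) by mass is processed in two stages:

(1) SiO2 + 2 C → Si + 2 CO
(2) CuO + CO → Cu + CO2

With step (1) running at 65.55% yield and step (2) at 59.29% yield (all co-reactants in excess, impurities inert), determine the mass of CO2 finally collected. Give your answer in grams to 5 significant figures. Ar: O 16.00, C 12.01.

Pure C = 56.278 × 0.9570 = 53.8580 g.
M(C) = 12.01 g/mol.
M(CO2) = 12.01 + 2(16.00) = 44.01 g/mol.
n(C) = 53.8580 / 12.01 = 4.48443 mol.
Step 1 (C:CO = 2:2): theoretical n(CO) = 4.48443 mol; at 65.55% yield, n(CO) = 2.93955 mol.
Step 2 (CO:CO2 = 1:1): theoretical n(CO2) = 2.93955 mol, so theoretical mass = 2.93955 × 44.01 = 129.369 g.
At 59.29% yield, actual mass of CO2 = 129.369 × 0.5929 = 76.7031 g.

76.703 g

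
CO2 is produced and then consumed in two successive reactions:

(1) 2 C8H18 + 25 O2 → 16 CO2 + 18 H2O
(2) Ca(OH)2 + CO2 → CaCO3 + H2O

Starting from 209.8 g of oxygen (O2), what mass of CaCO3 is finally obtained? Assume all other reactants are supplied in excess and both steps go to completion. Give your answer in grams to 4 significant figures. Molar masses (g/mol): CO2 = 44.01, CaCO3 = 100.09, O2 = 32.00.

420.0 g

n(O2) = 209.80 / 32.00 = 6.5563 mol.
Step 1 gives a 25:16 ratio of O2 to CO2, so n(CO2) = 4.1960 mol.
In step 2 the CO2:CaCO3 ratio is 1:1, so n(CaCO3) = 4.1960 mol.
Mass of CaCO3 = 4.1960 × 100.09 = 419.98 g.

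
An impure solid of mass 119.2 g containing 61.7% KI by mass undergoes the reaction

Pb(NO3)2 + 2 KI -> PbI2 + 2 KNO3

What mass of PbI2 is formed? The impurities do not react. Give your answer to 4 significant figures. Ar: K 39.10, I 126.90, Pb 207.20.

Mass of pure KI = 119.2 g × 0.617 = 73.546 g.
M(KI) = 39.10 + 126.90 = 166.00 g/mol.
M(PbI2) = 207.20 + 2(126.90) = 461.00 g/mol.
n(KI) = 73.546 g / 166.00 g/mol = 0.44305 mol.
From the equation the KI:PbI2 mole ratio is 2:1, so n(PbI2) = 0.44305 × 1/2 = 0.22153 mol.
Mass of PbI2 = 0.22153 mol × 461.00 g/mol = 102.12 g.

102.1 g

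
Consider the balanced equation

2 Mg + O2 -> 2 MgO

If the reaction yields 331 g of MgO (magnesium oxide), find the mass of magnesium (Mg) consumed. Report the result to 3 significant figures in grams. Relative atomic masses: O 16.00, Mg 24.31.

200 g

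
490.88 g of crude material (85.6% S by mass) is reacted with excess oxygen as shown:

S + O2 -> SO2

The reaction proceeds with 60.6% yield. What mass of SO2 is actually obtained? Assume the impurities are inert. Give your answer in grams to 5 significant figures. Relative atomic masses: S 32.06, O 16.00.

508.80 g

Pure S available = 490.88 g × 0.856 = 420.193 g.
M(S) = 32.06 g/mol.
M(SO2) = 32.06 + 2(16.00) = 64.06 g/mol.
n(S) = 420.193 g / 32.06 g/mol = 13.1065 mol.
From the equation the S:SO2 mole ratio is 1:1, so n(SO2) = 13.1065 × 1/1 = 13.1065 mol.
Mass of SO2 = 13.1065 mol × 64.06 g/mol = 839.600 g.
Actual mass collected = 839.600 g × 0.606 = 508.798 g.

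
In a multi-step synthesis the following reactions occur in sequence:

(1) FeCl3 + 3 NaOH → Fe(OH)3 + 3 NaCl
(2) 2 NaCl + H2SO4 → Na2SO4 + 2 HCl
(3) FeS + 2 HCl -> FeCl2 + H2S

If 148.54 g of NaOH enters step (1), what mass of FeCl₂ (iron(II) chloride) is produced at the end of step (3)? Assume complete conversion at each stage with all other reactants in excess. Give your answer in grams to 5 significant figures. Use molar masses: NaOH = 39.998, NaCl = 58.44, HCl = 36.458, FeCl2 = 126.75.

235.35 g

n(NaOH) = 148.54 / 39.998 = 3.71369 mol.
Reaction (1): NaOH→NaCl ratio 3:3 ⇒ n(NaCl) = 3.71369 mol.
Reaction (2): NaCl→HCl ratio 2:2 ⇒ n(HCl) = 3.71369 mol.
Reaction (3): HCl→FeCl2 ratio 2:1 ⇒ n(FeCl2) = 1.85684 mol.
Mass of FeCl2 = 1.85684 × 126.75 = 235.355 g.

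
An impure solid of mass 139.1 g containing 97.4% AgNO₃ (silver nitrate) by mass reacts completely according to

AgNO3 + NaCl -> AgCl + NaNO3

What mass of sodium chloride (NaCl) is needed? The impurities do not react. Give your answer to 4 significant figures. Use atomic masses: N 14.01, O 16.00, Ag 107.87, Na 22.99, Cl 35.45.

46.61 g

Mass of pure AgNO3 = 139.1 g × 0.974 = 135.48 g.
M(AgNO3) = 107.87 + 14.01 + 3(16.00) = 169.88 g/mol.
M(NaCl) = 22.99 + 35.45 = 58.44 g/mol.
n(AgNO3) = 135.48 g / 169.88 g/mol = 0.79752 mol.
From the equation the AgNO3:NaCl mole ratio is 1:1, so n(NaCl) = 0.79752 × 1/1 = 0.79752 mol.
Mass of NaCl = 0.79752 mol × 58.44 g/mol = 46.607 g.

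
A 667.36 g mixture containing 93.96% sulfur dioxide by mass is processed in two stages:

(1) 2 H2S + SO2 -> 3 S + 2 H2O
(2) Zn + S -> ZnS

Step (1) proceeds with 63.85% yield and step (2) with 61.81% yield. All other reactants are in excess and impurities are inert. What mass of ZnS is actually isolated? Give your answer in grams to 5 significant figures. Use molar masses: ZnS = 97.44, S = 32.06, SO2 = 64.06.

1129.3 g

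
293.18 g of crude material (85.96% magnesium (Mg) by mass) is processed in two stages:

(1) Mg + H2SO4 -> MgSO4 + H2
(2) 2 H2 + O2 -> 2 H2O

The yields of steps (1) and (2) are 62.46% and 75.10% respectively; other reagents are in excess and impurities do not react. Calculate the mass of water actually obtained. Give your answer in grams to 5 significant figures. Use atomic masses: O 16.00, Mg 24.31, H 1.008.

87.608 g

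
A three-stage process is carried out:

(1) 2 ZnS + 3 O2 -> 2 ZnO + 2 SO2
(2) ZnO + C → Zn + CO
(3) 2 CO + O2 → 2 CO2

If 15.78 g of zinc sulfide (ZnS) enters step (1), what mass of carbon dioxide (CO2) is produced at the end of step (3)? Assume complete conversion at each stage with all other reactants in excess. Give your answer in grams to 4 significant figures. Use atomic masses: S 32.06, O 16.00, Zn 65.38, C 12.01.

7.127 g

M(ZnS) = 65.38 + 32.06 = 97.44 g/mol.
M(CO2) = 12.01 + 2(16.00) = 44.01 g/mol.
n(ZnS) = 15.78 / 97.44 = 0.16195 mol.
Reaction (1): ZnS→ZnO ratio 2:2 ⇒ n(ZnO) = 0.16195 mol.
Reaction (2): ZnO→CO ratio 1:1 ⇒ n(CO) = 0.16195 mol.
Reaction (3): CO→CO2 ratio 2:2 ⇒ n(CO2) = 0.16195 mol.
Mass of CO2 = 0.16195 × 44.01 = 7.1272 g.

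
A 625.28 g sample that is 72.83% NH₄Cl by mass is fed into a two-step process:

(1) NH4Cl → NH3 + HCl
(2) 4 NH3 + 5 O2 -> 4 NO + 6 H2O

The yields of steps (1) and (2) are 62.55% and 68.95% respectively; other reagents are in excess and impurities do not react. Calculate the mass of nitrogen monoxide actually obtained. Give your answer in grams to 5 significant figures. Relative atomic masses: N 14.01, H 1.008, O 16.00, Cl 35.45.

Pure NH4Cl = 625.28 × 0.7283 = 455.391 g.
M(NH4Cl) = 14.01 + 4(1.008) + 35.45 = 53.492 g/mol.
M(NO) = 14.01 + 16.00 = 30.01 g/mol.
n(NH4Cl) = 455.391 / 53.492 = 8.51326 mol.
Step 1 (NH4Cl:NH3 = 1:1): theoretical n(NH3) = 8.51326 mol; at 62.55% yield, n(NH3) = 5.32505 mol.
Step 2 (NH3:NO = 4:4): theoretical n(NO) = 5.32505 mol, so theoretical mass = 5.32505 × 30.01 = 159.805 g.
At 68.95% yield, actual mass of NO = 159.805 × 0.6895 = 110.185 g.

110.19 g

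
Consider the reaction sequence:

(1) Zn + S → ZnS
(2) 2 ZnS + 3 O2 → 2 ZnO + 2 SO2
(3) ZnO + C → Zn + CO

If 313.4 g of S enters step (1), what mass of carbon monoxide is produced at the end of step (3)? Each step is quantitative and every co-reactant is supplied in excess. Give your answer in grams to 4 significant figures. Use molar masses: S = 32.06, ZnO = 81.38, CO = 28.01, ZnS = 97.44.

273.8 g

n(S) = 313.4 / 32.06 = 9.7754 mol.
Reaction (1): S→ZnS ratio 1:1 ⇒ n(ZnS) = 9.7754 mol.
Reaction (2): ZnS→ZnO ratio 2:2 ⇒ n(ZnO) = 9.7754 mol.
Reaction (3): ZnO→CO ratio 1:1 ⇒ n(CO) = 9.7754 mol.
Mass of CO = 9.7754 × 28.01 = 273.81 g.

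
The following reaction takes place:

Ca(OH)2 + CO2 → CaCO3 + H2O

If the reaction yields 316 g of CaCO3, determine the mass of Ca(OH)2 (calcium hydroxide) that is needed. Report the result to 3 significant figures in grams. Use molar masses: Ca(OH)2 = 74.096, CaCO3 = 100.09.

n(CaCO3) = 316.0 g / 100.09 g/mol = 3.157 mol.
From the equation the CaCO3:Ca(OH)2 mole ratio is 1:1, so n(Ca(OH)2) = 3.157 × 1/1 = 3.157 mol.
Mass of Ca(OH)2 = 3.157 mol × 74.096 g/mol = 233.9 g.

234 g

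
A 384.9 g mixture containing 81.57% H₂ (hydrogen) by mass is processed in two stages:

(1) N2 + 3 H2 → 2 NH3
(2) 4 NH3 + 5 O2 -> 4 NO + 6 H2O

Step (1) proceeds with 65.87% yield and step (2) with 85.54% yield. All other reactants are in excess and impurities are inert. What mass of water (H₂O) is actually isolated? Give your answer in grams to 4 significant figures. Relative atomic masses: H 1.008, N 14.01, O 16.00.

Pure H2 = 384.9 × 0.8157 = 313.96 g.
M(H2) = 2(1.008) = 2.016 g/mol.
M(H2O) = 2(1.008) + 16.00 = 18.016 g/mol.
n(H2) = 313.96 / 2.016 = 155.74 mol.
Step 1 (H2:NH3 = 3:2): theoretical n(NH3) = 103.82 mol; at 65.87% yield, n(NH3) = 68.389 mol.
Step 2 (NH3:H2O = 4:6): theoretical n(H2O) = 102.58 mol, so theoretical mass = 102.58 × 18.016 = 1848.1 g.
At 85.54% yield, actual mass of H2O = 1848.1 × 0.8554 = 1580.9 g.

1581 g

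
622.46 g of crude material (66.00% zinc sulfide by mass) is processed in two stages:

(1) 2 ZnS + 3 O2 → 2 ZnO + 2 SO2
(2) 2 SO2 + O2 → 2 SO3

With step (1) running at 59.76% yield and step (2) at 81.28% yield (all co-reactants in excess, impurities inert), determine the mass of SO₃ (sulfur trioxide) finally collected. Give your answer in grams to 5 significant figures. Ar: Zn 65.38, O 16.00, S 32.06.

163.96 g

Pure ZnS = 622.46 × 0.6600 = 410.824 g.
M(ZnS) = 65.38 + 32.06 = 97.44 g/mol.
M(SO3) = 32.06 + 3(16.00) = 80.06 g/mol.
n(ZnS) = 410.824 / 97.44 = 4.21617 mol.
Step 1 (ZnS:SO2 = 2:2): theoretical n(SO2) = 4.21617 mol; at 59.76% yield, n(SO2) = 2.51958 mol.
Step 2 (SO2:SO3 = 2:2): theoretical n(SO3) = 2.51958 mol, so theoretical mass = 2.51958 × 80.06 = 201.718 g.
At 81.28% yield, actual mass of SO3 = 201.718 × 0.8128 = 163.956 g.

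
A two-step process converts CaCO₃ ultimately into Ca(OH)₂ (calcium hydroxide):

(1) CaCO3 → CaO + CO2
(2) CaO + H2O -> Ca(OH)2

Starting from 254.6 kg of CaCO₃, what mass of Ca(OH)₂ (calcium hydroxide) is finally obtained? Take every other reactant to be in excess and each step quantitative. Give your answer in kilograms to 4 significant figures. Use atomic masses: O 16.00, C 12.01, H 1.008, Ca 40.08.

188.5 kg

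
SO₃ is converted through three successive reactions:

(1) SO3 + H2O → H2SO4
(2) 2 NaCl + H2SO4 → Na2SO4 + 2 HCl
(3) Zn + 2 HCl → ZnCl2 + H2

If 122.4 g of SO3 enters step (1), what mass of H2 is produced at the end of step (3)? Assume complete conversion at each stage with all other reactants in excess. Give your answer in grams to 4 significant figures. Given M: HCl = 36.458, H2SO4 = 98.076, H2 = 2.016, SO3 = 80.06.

n(SO3) = 122.4 / 80.06 = 1.5289 mol.
Reaction (1): SO3→H2SO4 ratio 1:1 ⇒ n(H2SO4) = 1.5289 mol.
Reaction (2): H2SO4→HCl ratio 1:2 ⇒ n(HCl) = 3.0577 mol.
Reaction (3): HCl→H2 ratio 2:1 ⇒ n(H2) = 1.5289 mol.
Mass of H2 = 1.5289 × 2.016 = 3.0822 g.

3.082 g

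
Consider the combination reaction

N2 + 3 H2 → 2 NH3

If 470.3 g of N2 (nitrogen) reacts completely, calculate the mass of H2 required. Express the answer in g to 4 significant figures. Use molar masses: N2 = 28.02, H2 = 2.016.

n(N2) = 470.30 g / 28.02 g/mol = 16.784 mol.
From the equation the N2:H2 mole ratio is 1:3, so n(H2) = 16.784 × 3/1 = 50.353 mol.
Mass of H2 = 50.353 mol × 2.016 g/mol = 101.51 g.

101.5 g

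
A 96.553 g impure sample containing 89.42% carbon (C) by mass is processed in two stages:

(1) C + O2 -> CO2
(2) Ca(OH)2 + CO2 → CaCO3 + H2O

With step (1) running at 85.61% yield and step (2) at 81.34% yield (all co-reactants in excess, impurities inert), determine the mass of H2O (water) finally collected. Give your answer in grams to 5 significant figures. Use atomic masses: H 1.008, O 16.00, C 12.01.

Pure C = 96.553 × 0.8942 = 86.3377 g.
M(C) = 12.01 g/mol.
M(H2O) = 2(1.008) + 16.00 = 18.016 g/mol.
n(C) = 86.3377 / 12.01 = 7.18882 mol.
Step 1 (C:CO2 = 1:1): theoretical n(CO2) = 7.18882 mol; at 85.61% yield, n(CO2) = 6.15435 mol.
Step 2 (CO2:H2O = 1:1): theoretical n(H2O) = 6.15435 mol, so theoretical mass = 6.15435 × 18.016 = 110.877 g.
At 81.34% yield, actual mass of H2O = 110.877 × 0.8134 = 90.1871 g.

90.187 g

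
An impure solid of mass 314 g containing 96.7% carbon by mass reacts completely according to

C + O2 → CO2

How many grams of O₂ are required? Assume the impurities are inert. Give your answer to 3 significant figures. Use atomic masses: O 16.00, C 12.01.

Mass of pure C = 314 g × 0.967 = 303.6 g.
M(C) = 12.01 g/mol.
M(O2) = 2(16.00) = 32.00 g/mol.
n(C) = 303.6 g / 12.01 g/mol = 25.28 mol.
From the equation the C:O2 mole ratio is 1:1, so n(O2) = 25.28 × 1/1 = 25.28 mol.
Mass of O2 = 25.28 mol × 32.00 g/mol = 809.0 g.

809 g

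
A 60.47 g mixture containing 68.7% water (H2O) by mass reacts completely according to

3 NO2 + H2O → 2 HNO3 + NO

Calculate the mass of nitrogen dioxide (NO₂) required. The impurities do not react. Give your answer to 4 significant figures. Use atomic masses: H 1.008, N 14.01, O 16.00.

318.3 g

Mass of pure H2O = 60.47 g × 0.687 = 41.543 g.
M(H2O) = 2(1.008) + 16.00 = 18.016 g/mol.
M(NO2) = 14.01 + 2(16.00) = 46.01 g/mol.
n(H2O) = 41.543 g / 18.016 g/mol = 2.3059 mol.
From the equation the H2O:NO2 mole ratio is 1:3, so n(NO2) = 2.3059 × 3/1 = 6.9177 mol.
Mass of NO2 = 6.9177 mol × 46.01 g/mol = 318.28 g.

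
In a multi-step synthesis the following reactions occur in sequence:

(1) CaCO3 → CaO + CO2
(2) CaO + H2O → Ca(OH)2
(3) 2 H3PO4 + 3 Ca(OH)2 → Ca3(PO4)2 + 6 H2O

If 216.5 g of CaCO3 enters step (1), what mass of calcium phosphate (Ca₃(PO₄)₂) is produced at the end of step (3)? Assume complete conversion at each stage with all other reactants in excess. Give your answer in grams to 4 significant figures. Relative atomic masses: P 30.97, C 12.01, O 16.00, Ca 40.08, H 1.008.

223.6 g

M(CaCO3) = 40.08 + 12.01 + 3(16.00) = 100.09 g/mol.
M(Ca3(PO4)2) = 3(40.08) + 2(30.97) + 8(16.00) = 310.18 g/mol.
n(CaCO3) = 216.5 / 100.09 = 2.1631 mol.
Reaction (1): CaCO3→CaO ratio 1:1 ⇒ n(CaO) = 2.1631 mol.
Reaction (2): CaO→Ca(OH)2 ratio 1:1 ⇒ n(Ca(OH)2) = 2.1631 mol.
Reaction (3): Ca(OH)2→Ca3(PO4)2 ratio 3:1 ⇒ n(Ca3(PO4)2) = 0.72102 mol.
Mass of Ca3(PO4)2 = 0.72102 × 310.18 = 223.65 g.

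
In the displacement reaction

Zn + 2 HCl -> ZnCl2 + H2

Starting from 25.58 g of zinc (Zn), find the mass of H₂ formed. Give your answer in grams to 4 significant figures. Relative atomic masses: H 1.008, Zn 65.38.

0.7888 g

M(Zn) = 65.38 g/mol.
M(H2) = 2(1.008) = 2.016 g/mol.
n(Zn) = 25.580 g / 65.38 g/mol = 0.39125 mol.
From the equation the Zn:H2 mole ratio is 1:1, so n(H2) = 0.39125 × 1/1 = 0.39125 mol.
Mass of H2 = 0.39125 mol × 2.016 g/mol = 0.78876 g.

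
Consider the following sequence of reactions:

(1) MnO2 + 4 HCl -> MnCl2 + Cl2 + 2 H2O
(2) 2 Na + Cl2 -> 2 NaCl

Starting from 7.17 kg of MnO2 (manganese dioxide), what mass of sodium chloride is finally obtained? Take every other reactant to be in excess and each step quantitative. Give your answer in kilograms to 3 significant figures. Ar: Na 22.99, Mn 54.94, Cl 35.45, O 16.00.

M(MnO2) = 54.94 + 2(16.00) = 86.94 g/mol.
M(NaCl) = 22.99 + 35.45 = 58.44 g/mol.
7.17 kg = 7170 g.
n(MnO2) = 7170 / 86.94 = 82.47 mol.
Step 1 gives a 1:1 ratio of MnO2 to Cl2, so n(Cl2) = 82.47 mol.
In step 2 the Cl2:NaCl ratio is 1:2, so n(NaCl) = 164.9 mol.
Mass of NaCl = 164.9 × 58.44 = 9639 g = 9.64 kg.

9.64 kg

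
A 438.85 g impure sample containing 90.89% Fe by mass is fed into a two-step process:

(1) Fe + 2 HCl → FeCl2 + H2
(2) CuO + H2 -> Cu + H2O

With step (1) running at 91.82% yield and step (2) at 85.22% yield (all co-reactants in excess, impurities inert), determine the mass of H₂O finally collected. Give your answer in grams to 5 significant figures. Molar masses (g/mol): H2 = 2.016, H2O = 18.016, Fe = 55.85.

100.68 g

Pure Fe = 438.85 × 0.9089 = 398.871 g.
n(Fe) = 398.871 / 55.85 = 7.14182 mol.
Step 1 (Fe:H2 = 1:1): theoretical n(H2) = 7.14182 mol; at 91.82% yield, n(H2) = 6.55762 mol.
Step 2 (H2:H2O = 1:1): theoretical n(H2O) = 6.55762 mol, so theoretical mass = 6.55762 × 18.016 = 118.142 g.
At 85.22% yield, actual mass of H2O = 118.142 × 0.8522 = 100.681 g.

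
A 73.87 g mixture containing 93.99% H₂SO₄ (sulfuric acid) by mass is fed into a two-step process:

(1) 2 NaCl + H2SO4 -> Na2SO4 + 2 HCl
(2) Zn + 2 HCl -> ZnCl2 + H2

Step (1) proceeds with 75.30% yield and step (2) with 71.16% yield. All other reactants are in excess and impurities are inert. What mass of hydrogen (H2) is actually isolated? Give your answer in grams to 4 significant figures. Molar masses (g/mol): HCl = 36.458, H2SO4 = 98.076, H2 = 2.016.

Pure H2SO4 = 73.87 × 0.9399 = 69.430 g.
n(H2SO4) = 69.430 / 98.076 = 0.70792 mol.
Step 1 (H2SO4:HCl = 1:2): theoretical n(HCl) = 1.4158 mol; at 75.30% yield, n(HCl) = 1.0661 mol.
Step 2 (HCl:H2 = 2:1): theoretical n(H2) = 0.53307 mol, so theoretical mass = 0.53307 × 2.016 = 1.0747 g.
At 71.16% yield, actual mass of H2 = 1.0747 × 0.7116 = 0.76473 g.

0.7647 g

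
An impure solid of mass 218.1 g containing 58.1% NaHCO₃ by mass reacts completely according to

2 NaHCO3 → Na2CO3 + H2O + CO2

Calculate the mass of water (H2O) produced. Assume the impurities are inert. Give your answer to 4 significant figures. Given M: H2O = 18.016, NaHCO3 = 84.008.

Mass of pure NaHCO3 = 218.1 g × 0.581 = 126.72 g.
n(NaHCO3) = 126.72 g / 84.008 g/mol = 1.5084 mol.
From the equation the NaHCO3:H2O mole ratio is 2:1, so n(H2O) = 1.5084 × 1/2 = 0.75419 mol.
Mass of H2O = 0.75419 mol × 18.016 g/mol = 13.587 g.

13.59 g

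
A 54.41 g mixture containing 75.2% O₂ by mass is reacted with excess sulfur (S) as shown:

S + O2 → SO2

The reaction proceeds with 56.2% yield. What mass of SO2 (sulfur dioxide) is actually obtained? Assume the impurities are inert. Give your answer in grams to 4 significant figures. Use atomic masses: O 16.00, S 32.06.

Pure O2 available = 54.41 g × 0.752 = 40.916 g.
M(O2) = 2(16.00) = 32.00 g/mol.
M(SO2) = 32.06 + 2(16.00) = 64.06 g/mol.
n(O2) = 40.916 g / 32.00 g/mol = 1.2786 mol.
From the equation the O2:SO2 mole ratio is 1:1, so n(SO2) = 1.2786 × 1/1 = 1.2786 mol.
Mass of SO2 = 1.2786 mol × 64.06 g/mol = 81.909 g.
Actual mass collected = 81.909 g × 0.562 = 46.033 g.

46.03 g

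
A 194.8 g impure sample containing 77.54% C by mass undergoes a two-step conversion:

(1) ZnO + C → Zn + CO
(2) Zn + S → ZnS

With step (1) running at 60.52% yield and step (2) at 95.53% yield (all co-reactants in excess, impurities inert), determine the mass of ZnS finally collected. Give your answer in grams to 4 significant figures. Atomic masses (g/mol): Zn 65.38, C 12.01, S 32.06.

708.5 g

Pure C = 194.8 × 0.7754 = 151.05 g.
M(C) = 12.01 g/mol.
M(ZnS) = 65.38 + 32.06 = 97.44 g/mol.
n(C) = 151.05 / 12.01 = 12.577 mol.
Step 1 (C:Zn = 1:1): theoretical n(Zn) = 12.577 mol; at 60.52% yield, n(Zn) = 7.6115 mol.
Step 2 (Zn:ZnS = 1:1): theoretical n(ZnS) = 7.6115 mol, so theoretical mass = 7.6115 × 97.44 = 741.67 g.
At 95.53% yield, actual mass of ZnS = 741.67 × 0.9553 = 708.51 g.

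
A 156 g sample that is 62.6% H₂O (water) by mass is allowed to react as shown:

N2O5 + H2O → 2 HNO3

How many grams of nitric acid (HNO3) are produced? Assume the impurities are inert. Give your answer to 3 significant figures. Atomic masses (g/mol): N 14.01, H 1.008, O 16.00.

Mass of pure H2O = 156 g × 0.626 = 97.66 g.
M(H2O) = 2(1.008) + 16.00 = 18.016 g/mol.
M(HNO3) = 1.008 + 14.01 + 3(16.00) = 63.018 g/mol.
n(H2O) = 97.66 g / 18.016 g/mol = 5.421 mol.
From the equation the H2O:HNO3 mole ratio is 1:2, so n(HNO3) = 5.421 × 2/1 = 10.84 mol.
Mass of HNO3 = 10.84 mol × 63.018 g/mol = 683.2 g.

683 g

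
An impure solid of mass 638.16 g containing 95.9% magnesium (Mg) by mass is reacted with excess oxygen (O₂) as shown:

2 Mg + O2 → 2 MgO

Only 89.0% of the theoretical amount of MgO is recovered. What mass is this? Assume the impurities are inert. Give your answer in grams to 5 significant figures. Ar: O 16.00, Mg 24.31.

903.16 g

Pure Mg available = 638.16 g × 0.959 = 611.995 g.
M(Mg) = 24.31 g/mol.
M(MgO) = 24.31 + 16.00 = 40.31 g/mol.
n(Mg) = 611.995 g / 24.31 g/mol = 25.1746 mol.
From the equation the Mg:MgO mole ratio is 2:2, so n(MgO) = 25.1746 × 2/2 = 25.1746 mol.
Mass of MgO = 25.1746 mol × 40.31 g/mol = 1014.79 g.
Actual mass collected = 1014.79 g × 0.890 = 903.163 g.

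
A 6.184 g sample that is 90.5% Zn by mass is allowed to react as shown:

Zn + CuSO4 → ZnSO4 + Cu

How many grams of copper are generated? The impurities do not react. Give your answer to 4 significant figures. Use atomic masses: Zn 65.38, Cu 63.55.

Mass of pure Zn = 6.184 g × 0.905 = 5.5965 g.
M(Zn) = 65.38 g/mol.
M(Cu) = 63.55 g/mol.
n(Zn) = 5.5965 g / 65.38 g/mol = 0.085600 mol.
From the equation the Zn:Cu mole ratio is 1:1, so n(Cu) = 0.085600 × 1/1 = 0.085600 mol.
Mass of Cu = 0.085600 mol × 63.55 g/mol = 5.4399 g.

5.440 g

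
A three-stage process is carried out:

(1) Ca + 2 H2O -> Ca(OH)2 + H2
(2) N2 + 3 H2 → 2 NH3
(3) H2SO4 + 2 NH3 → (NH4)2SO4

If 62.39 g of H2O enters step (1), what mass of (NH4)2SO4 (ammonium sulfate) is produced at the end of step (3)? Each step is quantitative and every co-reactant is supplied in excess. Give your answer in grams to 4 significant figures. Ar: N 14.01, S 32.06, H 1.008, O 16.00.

M(H2O) = 2(1.008) + 16.00 = 18.016 g/mol.
M((NH4)2SO4) = 2(14.01) + 8(1.008) + 32.06 + 4(16.00) = 132.144 g/mol.
n(H2O) = 62.39 / 18.016 = 3.4630 mol.
Reaction (1): H2O→H2 ratio 2:1 ⇒ n(H2) = 1.7315 mol.
Reaction (2): H2→NH3 ratio 3:2 ⇒ n(NH3) = 1.1543 mol.
Reaction (3): NH3→(NH4)2SO4 ratio 2:1 ⇒ n((NH4)2SO4) = 0.57717 mol.
Mass of (NH4)2SO4 = 0.57717 × 132.144 = 76.270 g.

76.27 g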